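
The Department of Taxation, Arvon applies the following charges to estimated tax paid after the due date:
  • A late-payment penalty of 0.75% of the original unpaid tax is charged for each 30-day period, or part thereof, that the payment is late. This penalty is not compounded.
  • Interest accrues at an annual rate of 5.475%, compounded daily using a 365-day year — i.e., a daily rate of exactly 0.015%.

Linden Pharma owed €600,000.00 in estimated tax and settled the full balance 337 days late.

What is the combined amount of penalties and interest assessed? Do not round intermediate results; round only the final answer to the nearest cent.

€85,107.28

Penalty periods: ⌈337/30⌉ = 12; penalty = 12 × 0.75% × €600,000.00 = €54,000.00
Interest: €600,000.00 × ((1 + 0.00015)^337 − 1) = €600,000.00 × 0.05184547… = €31,107.2803…
Penalties + interest = €54,000.0000 + €31,107.2803… = €85,107.28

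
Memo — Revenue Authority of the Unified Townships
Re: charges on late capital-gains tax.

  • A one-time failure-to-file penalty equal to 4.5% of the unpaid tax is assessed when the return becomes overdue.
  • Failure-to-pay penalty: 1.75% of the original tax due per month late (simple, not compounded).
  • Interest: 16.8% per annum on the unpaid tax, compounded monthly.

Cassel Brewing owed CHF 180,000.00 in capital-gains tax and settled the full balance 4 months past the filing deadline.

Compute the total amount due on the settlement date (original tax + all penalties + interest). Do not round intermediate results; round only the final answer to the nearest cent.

CHF 210,993.66

Failure-to-file penalty: 4.5% × CHF 180,000.00 = CHF 8,100.00
Failure-to-pay penalty: 4 × 1.75% × CHF 180,000.00 = CHF 12,600.00
Interest (16.8%/yr ÷ 12 = 1.4%/month): CHF 180,000.00 × ((1 + 0.014)^4 − 1) = CHF 10,293.6626…
Total = CHF 180,000.00 + CHF 20,700.0000 + CHF 10,293.6626… = CHF 210,993.66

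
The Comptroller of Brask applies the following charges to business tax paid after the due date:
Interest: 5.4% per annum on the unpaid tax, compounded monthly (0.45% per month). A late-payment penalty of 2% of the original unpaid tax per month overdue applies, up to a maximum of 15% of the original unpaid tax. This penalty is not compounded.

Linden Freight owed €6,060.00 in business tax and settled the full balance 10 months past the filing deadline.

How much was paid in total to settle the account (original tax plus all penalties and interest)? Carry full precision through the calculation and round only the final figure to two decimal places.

Penalty (uncapped): 10 × 2% × €6,060.00 = €1,212.00; cap = 15% × €6,060.00 = €909.00 → penalty = €909.00
Interest: €6,060.00 × ((1 + 0.0045)^10 − 1) = €6,060.00 × 0.0459223… = €278.2890…
Total = €6,060.00 + €909.0000 + €278.2890… = €7,247.29

€7,247.29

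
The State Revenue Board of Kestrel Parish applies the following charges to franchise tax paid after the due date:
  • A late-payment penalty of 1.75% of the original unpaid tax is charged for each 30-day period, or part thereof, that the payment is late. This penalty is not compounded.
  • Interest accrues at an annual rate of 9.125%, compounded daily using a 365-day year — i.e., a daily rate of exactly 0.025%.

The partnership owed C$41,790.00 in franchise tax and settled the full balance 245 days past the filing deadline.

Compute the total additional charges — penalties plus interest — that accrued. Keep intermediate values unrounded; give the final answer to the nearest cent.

C$9,221.24

Penalty periods: ⌈245/30⌉ = 9; penalty = 9 × 1.75% × C$41,790.00 = C$6,581.93…
Interest: C$41,790.00 × ((1 + 0.00025)^245 − 1) = C$41,790.00 × 0.06315653… = C$2,639.3115…
Penalties + interest = C$6,581.9250 + C$2,639.3115… = C$9,221.24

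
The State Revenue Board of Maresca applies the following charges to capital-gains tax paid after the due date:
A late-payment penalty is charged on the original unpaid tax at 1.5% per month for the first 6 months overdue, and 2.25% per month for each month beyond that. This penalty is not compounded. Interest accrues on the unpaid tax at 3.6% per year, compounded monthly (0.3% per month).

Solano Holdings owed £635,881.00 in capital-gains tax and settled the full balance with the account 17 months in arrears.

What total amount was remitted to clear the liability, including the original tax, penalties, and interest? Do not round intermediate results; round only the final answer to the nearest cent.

Penalty, months 1–6: 6 × 1.5% × £635,881.00 = £57,229.29
Penalty, months 7–17: 11 × 2.25% × £635,881.00 = £157,380.55…
Interest: £635,881.00 × ((1 + 0.003)^17 − 1) = £635,881.00 × 0.0522426… = £33,220.0477…
Total = £635,881.00 + £214,609.8375 + £33,220.0477… = £883,710.89

£883,710.89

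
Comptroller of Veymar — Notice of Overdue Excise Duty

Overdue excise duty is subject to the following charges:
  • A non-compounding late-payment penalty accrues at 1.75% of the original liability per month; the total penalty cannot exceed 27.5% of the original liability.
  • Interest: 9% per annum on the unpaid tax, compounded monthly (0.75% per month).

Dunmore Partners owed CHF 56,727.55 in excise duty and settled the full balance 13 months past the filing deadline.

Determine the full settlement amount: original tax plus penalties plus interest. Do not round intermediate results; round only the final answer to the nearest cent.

CHF 75,419.87

Penalty: 13 × 1.75% × CHF 56,727.55 = CHF 12,905.52… (below the 27.5% cap of CHF 15,600.08…)
Interest: CHF 56,727.55 × ((1 + 0.0075)^13 − 1) = CHF 56,727.55 × 0.1020104… = CHF 5,786.8029…
Total = CHF 56,727.55 + CHF 12,905.5176… + CHF 5,786.8029… = CHF 75,419.87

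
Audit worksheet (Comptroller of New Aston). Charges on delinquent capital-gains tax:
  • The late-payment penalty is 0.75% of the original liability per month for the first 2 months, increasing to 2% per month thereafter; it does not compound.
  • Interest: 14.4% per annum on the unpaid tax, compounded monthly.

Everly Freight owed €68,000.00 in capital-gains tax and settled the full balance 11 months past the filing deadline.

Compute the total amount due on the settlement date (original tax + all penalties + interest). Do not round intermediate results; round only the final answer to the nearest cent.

Penalty, months 1–2: 2 × 0.75% × €68,000.00 = €1,020.00
Penalty, months 3–11: 9 × 2% × €68,000.00 = €12,240.00
Interest (14.4%/yr ÷ 12 = 1.2%/month): €68,000.00 × ((1 + 0.012)^11 − 1) = €9,534.4214…
Total = €68,000.00 + €13,260.0000 + €9,534.4214… = €90,794.42

€90,794.42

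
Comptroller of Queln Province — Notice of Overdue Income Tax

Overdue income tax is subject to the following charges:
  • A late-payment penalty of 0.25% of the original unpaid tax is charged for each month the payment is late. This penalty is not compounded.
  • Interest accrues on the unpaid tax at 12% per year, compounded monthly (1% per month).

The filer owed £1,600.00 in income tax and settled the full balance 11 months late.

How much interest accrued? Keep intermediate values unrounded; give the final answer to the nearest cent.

£185.07

Interest: £1,600.00 × ((1 + 0.01)^11 − 1) = £1,600.00 × 0.1156683… = £185.0694…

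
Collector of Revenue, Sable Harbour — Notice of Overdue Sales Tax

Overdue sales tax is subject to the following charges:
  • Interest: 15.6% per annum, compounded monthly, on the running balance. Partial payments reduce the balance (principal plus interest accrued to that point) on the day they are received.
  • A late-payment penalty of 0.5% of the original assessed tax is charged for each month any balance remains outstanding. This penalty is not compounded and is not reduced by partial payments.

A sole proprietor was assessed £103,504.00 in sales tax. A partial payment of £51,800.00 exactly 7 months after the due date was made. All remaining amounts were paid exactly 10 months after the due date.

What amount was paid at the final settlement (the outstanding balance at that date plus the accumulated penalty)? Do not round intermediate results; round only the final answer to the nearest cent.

Monthly rate = 15.6% ÷ 12 = 1.3%
Balance at month 7: £103,504.0000 × (1 + 0.013)^7 = £113,298.2629…
After £51,800.00 payment: £113,298.2629… − £51,800.00 = £61,498.2629…
Balance at month 10: £61,498.2629… × (1 + 0.013)^3 = £63,928.0099…
Penalty: 10 × 0.5% × £103,504.00 = £5,175.20
Final settlement = outstanding balance + penalty = £63,928.0099… + £5,175.20 = £69,103.21

£69,103.21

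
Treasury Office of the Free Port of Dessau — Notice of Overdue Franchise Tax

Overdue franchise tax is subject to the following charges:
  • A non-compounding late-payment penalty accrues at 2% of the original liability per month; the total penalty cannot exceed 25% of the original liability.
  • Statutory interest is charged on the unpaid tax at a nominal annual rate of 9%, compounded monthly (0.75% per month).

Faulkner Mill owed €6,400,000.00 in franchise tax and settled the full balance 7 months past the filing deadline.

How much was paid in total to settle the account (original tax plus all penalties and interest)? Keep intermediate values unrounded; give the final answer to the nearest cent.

€7,639,655.21

Penalty: 7 × 2% × €6,400,000.00 = €896,000.00 (below the 25% cap of €1,600,000.00)
Interest: €6,400,000.00 × ((1 + 0.0075)^7 − 1) = €6,400,000.00 × 0.0536961… = €343,655.2119…
Total = €6,400,000.00 + €896,000.0000 + €343,655.2119… = €7,639,655.21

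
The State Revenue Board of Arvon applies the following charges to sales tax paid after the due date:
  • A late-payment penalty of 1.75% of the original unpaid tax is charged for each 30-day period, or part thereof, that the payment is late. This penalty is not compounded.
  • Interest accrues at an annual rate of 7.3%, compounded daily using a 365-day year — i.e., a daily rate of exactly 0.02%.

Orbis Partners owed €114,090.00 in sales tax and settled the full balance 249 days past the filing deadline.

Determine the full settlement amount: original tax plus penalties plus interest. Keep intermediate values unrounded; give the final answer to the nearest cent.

€137,884.11

Penalty periods: ⌈249/30⌉ = 9; penalty = 9 × 1.75% × €114,090.00 = €17,969.18…
Interest: €114,090.00 × ((1 + 0.0002)^249 − 1) = €114,090.00 × 0.05105563… = €5,824.9368…
Total = €114,090.00 + €17,969.1750 + €5,824.9368… = €137,884.11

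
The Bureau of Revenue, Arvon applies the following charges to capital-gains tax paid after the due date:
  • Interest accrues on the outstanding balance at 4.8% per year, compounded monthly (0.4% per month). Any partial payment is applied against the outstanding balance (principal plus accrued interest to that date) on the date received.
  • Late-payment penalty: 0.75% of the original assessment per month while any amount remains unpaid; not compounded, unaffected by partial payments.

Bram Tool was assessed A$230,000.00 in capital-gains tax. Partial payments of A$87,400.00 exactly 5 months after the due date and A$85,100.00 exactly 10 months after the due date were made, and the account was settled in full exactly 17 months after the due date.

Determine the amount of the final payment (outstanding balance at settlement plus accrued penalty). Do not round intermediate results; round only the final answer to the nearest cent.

Balance at month 5: A$230,000.0000 × (1 + 0.004)^5 = A$234,636.9475…
After A$87,400.00 payment: A$234,636.9475… − A$87,400.00 = A$147,236.9475…
Balance at month 10: A$147,236.9475… × (1 + 0.004)^5 = A$150,205.3388…
After A$85,100.00 payment: A$150,205.3388… − A$85,100.00 = A$65,105.3388…
Balance at month 17: A$65,105.3388… × (1 + 0.004)^7 = A$66,950.3101…
Penalty: 17 × 0.75% × A$230,000.00 = A$29,325.00
Final settlement = outstanding balance + penalty = A$66,950.3101… + A$29,325.00 = A$96,275.31

A$96,275.31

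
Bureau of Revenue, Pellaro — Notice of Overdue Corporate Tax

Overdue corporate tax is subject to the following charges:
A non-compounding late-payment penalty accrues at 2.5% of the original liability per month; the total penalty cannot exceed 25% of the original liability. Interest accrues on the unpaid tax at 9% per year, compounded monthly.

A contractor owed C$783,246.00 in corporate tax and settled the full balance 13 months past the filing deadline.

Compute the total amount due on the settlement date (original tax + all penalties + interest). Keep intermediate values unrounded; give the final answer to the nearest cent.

C$1,058,956.78

Penalty (uncapped): 13 × 2.5% × C$783,246.00 = C$254,554.95; cap = 25% × C$783,246.00 = C$195,811.50 → penalty = C$195,811.50
Interest (9%/yr ÷ 12 = 0.75%/month): C$783,246.00 × ((1 + 0.0075)^13 − 1) = C$79,899.2765…
Total = C$783,246.00 + C$195,811.5000 + C$79,899.2765… = C$1,058,956.78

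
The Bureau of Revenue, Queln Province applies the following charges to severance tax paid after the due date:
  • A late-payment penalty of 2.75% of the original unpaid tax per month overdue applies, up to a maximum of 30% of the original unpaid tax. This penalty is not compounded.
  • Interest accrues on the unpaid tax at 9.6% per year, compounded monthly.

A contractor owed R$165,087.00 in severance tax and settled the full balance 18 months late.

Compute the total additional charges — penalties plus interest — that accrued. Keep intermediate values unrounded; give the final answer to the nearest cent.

R$74,986.25

Penalty (uncapped): 18 × 2.75% × R$165,087.00 = R$81,718.07…; cap = 30% × R$165,087.00 = R$49,526.10 → penalty = R$49,526.10
Interest (9.6%/yr ÷ 12 = 0.8%/month): R$165,087.00 × ((1 + 0.008)^18 − 1) = R$25,460.1483…
Penalties + interest = R$49,526.1000 + R$25,460.1483… = R$74,986.25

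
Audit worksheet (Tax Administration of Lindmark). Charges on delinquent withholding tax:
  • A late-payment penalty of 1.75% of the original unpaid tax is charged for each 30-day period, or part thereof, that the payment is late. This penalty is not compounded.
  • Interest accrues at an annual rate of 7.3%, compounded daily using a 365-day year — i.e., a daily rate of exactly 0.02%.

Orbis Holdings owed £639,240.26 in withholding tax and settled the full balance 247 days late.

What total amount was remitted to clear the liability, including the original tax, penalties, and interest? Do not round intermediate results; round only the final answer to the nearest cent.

£772,288.74

Penalty periods: ⌈247/30⌉ = 9; penalty = 9 × 1.75% × £639,240.26 = £100,680.34…
Interest: £639,240.26 × ((1 + 0.0002)^247 − 1) = £639,240.26 × 0.05063533… = £32,368.1437…
Total = £639,240.26 + £100,680.3410… + £32,368.1437… = £772,288.74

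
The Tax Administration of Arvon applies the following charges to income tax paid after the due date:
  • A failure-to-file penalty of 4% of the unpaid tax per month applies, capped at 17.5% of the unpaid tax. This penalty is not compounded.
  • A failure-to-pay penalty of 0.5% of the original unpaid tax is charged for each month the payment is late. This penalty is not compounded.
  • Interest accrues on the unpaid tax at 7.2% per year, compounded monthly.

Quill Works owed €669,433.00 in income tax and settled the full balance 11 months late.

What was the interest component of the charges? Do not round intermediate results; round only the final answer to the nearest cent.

Interest (7.2%/yr ÷ 12 = 0.6%/month): €669,433.00 × ((1 + 0.006)^11 − 1) = €45,532.2027…

€45,532.20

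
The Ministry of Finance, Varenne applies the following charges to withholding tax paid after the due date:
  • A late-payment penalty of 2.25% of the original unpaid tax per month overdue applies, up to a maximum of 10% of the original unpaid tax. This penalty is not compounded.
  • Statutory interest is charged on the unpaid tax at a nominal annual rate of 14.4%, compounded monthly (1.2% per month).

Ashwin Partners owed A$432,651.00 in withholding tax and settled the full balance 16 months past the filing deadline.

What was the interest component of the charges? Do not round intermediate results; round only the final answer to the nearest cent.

A$90,980.68

Interest: A$432,651.00 × ((1 + 0.012)^16 − 1) = A$432,651.00 × 0.2102865… = A$90,980.6778…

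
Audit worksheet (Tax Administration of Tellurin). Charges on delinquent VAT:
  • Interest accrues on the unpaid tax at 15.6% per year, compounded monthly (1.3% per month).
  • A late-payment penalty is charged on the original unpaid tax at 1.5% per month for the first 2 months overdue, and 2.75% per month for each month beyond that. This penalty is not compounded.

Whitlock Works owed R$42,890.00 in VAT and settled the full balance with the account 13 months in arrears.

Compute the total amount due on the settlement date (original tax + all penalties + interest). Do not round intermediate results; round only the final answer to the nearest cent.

Penalty, months 1–2: 2 × 1.5% × R$42,890.00 = R$1,286.70
Penalty, months 3–13: 11 × 2.75% × R$42,890.00 = R$12,974.23…
Interest: R$42,890.00 × ((1 + 0.013)^13 − 1) = R$42,890.00 × 0.1828312… = R$7,841.6323…
Total = R$42,890.00 + R$14,260.9250 + R$7,841.6323… = R$64,992.56

R$64,992.56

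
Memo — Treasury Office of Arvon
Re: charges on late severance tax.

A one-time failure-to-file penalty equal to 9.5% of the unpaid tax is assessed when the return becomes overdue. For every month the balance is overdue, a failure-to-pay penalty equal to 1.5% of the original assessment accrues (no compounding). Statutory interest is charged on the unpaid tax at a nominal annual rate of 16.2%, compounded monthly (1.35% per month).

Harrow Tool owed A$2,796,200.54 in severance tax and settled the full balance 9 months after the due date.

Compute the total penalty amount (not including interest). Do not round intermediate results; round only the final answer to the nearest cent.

Failure-to-file penalty: 9.5% × A$2,796,200.54 = A$265,639.05…
Failure-to-pay penalty: 9 × 1.5% × A$2,796,200.54 = A$377,487.07…
Total penalty = A$265,639.05… + A$377,487.07… = A$643,126.12

A$643,126.12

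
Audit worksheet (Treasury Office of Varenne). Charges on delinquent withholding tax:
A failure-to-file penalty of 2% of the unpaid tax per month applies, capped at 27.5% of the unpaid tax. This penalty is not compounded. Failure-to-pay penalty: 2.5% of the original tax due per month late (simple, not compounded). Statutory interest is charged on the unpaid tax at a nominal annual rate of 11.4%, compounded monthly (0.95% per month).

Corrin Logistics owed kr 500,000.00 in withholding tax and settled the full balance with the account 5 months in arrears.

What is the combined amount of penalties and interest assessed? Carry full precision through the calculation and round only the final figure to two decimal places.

kr 136,705.56

Failure-to-file: 5 × 2% × kr 500,000.00 = kr 50,000.00 (under the 27.5% cap)
Failure-to-pay penalty: 5 × 2.5% × kr 500,000.00 = kr 62,500.00
Interest: kr 500,000.00 × ((1 + 0.0095)^5 − 1) = kr 500,000.00 × 0.0484111… = kr 24,205.5573…
Penalties + interest = kr 112,500.0000 + kr 24,205.5573… = kr 136,705.56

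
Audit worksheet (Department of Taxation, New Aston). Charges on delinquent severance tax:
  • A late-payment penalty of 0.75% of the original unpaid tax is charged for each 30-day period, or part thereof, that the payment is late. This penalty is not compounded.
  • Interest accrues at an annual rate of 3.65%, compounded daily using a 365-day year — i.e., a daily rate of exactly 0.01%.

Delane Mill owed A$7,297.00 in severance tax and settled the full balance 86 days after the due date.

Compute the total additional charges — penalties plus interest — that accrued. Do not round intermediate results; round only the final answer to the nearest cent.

Penalty periods: ⌈86/30⌉ = 3; penalty = 3 × 0.75% × A$7,297.00 = A$164.18…
Interest: A$7,297.00 × ((1 + 0.0001)^86 − 1) = A$7,297.00 × 0.00863665… = A$63.0217…
Penalties + interest = A$164.1825 + A$63.0217… = A$227.20

A$227.20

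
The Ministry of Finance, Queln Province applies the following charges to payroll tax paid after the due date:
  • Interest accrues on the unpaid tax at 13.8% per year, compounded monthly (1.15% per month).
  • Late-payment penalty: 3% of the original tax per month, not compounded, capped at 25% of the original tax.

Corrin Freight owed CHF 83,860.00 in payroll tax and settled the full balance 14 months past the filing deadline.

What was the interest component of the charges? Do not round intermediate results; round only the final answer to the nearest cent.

CHF 14,558.62

Interest: CHF 83,860.00 × ((1 + 0.0115)^14 − 1) = CHF 83,860.00 × 0.1736063… = CHF 14,558.6214…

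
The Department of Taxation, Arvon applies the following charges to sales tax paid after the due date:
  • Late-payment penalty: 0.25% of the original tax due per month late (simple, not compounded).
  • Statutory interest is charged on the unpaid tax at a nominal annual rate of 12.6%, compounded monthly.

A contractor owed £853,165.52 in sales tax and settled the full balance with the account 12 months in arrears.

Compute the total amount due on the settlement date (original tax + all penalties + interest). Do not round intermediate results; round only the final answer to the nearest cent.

£992,689.90

Late-payment penalty: 12 × 0.25% × £853,165.52 = £25,594.97…
Interest (12.6%/yr ÷ 12 = 1.05%/month): £853,165.52 × ((1 + 0.0105)^12 − 1) = £113,929.4171…
Total = £853,165.52 + £25,594.9656 + £113,929.4171… = £992,689.90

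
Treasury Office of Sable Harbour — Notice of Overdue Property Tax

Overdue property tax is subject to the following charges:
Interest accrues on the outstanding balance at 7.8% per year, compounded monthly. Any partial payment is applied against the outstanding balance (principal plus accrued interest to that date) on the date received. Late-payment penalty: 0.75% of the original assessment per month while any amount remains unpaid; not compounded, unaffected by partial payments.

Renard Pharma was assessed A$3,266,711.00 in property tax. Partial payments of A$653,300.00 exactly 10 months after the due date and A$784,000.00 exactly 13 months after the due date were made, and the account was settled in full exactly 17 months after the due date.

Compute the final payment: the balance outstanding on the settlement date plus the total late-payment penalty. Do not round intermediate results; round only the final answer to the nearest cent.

Monthly rate = 7.8% ÷ 12 = 0.65%
Balance at month 10: A$3,266,711.0000 × (1 + 0.0065)^10 = A$3,485,366.9379…
After A$653,300.00 payment: A$3,485,366.9379… − A$653,300.00 = A$2,832,066.9379…
Balance at month 13: A$2,832,066.9379… × (1 + 0.0065)^3 = A$2,887,651.9855…
After A$784,000.00 payment: A$2,887,651.9855… − A$784,000.00 = A$2,103,651.9855…
Balance at month 17: A$2,103,651.9855… × (1 + 0.0065)^4 = A$2,158,882.5275…
Penalty: 17 × 0.75% × A$3,266,711.00 = A$416,505.65…
Final settlement = outstanding balance + penalty = A$2,158,882.5275… + A$416,505.65… = A$2,575,388.18

A$2,575,388.18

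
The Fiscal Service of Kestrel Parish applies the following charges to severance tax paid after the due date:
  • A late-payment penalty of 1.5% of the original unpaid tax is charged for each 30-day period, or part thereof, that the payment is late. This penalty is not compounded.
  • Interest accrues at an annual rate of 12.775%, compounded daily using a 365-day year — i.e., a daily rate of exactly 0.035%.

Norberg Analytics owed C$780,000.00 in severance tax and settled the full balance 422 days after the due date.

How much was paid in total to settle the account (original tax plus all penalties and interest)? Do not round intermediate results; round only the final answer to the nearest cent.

Penalty periods: ⌈422/30⌉ = 15; penalty = 15 × 1.5% × C$780,000.00 = C$175,500.00
Interest: C$780,000.00 × ((1 + 0.00035)^422 − 1) = C$780,000.00 × 0.15913514… = C$124,125.4096…
Total = C$780,000.00 + C$175,500.0000 + C$124,125.4096… = C$1,079,625.41

C$1,079,625.41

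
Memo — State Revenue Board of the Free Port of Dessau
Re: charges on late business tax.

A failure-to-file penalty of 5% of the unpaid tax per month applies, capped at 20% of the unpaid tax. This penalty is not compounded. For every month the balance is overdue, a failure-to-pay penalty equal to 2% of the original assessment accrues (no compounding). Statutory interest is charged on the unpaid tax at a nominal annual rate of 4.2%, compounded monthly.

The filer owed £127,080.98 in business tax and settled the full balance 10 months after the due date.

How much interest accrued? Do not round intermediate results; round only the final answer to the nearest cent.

£4,518.55

Interest (4.2%/yr ÷ 12 = 0.35%/month): £127,080.98 × ((1 + 0.0035)^10 − 1) = £4,518.5455…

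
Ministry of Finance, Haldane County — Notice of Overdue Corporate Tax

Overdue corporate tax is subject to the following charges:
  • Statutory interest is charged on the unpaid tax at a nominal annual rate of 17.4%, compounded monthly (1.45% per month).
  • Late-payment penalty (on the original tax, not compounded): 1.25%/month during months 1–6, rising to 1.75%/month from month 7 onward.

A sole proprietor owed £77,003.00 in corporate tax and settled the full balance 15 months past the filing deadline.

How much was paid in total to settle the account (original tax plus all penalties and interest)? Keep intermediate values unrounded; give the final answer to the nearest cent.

Penalty, months 1–6: 6 × 1.25% × £77,003.00 = £5,775.23…
Penalty, months 7–15: 9 × 1.75% × £77,003.00 = £12,127.97…
Interest: £77,003.00 × ((1 + 0.0145)^15 − 1) = £77,003.00 × 0.2410257… = £18,559.7009…
Total = £77,003.00 + £17,903.1975 + £18,559.7009… = £113,465.90

£113,465.90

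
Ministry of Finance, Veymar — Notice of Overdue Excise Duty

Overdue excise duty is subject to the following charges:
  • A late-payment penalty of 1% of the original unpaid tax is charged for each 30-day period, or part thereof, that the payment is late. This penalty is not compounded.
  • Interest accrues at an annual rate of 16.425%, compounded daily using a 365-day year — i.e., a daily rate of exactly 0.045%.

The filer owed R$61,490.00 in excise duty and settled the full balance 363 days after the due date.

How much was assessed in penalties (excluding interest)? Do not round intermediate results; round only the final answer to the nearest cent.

Penalty periods: ⌈363/30⌉ = 13; penalty = 13 × 1% × R$61,490.00 = R$7,993.70

R$7,993.70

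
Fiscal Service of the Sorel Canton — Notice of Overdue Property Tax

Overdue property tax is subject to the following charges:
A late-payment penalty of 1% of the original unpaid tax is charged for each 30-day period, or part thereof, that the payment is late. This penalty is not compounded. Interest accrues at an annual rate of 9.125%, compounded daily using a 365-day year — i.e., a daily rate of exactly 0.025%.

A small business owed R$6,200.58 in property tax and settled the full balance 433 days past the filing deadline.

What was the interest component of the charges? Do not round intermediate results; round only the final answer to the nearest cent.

Interest: R$6,200.58 × ((1 + 0.00025)^433 − 1) = R$6,200.58 × 0.11431122… = R$708.7958…

R$708.80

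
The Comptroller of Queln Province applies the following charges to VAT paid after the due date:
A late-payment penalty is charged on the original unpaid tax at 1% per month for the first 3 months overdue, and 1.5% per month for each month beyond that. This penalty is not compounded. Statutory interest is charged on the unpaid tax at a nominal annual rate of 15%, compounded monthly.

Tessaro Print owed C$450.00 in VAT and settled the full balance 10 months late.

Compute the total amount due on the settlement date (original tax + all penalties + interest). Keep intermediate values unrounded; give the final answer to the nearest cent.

C$570.27

Penalty, months 1–3: 3 × 1% × C$450.00 = C$13.50
Penalty, months 4–10: 7 × 1.5% × C$450.00 = C$47.25
Interest (15%/yr ÷ 12 = 1.25%/month): C$450.00 × ((1 + 0.0125)^10 − 1) = C$59.5219…
Total = C$450.00 + C$60.7500 + C$59.5219… = C$570.27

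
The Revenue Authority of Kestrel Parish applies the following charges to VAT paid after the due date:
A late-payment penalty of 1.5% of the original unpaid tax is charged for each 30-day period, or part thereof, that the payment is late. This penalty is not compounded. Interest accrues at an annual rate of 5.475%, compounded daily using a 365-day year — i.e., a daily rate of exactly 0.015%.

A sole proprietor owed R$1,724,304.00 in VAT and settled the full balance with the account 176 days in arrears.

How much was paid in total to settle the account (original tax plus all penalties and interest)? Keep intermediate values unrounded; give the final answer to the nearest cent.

Penalty periods: ⌈176/30⌉ = 6; penalty = 6 × 1.5% × R$1,724,304.00 = R$155,187.36
Interest: R$1,724,304.00 × ((1 + 0.00015)^176 − 1) = R$1,724,304.00 × 0.02674953… = R$46,124.3288…
Total = R$1,724,304.00 + R$155,187.3600 + R$46,124.3288… = R$1,925,615.69

R$1,925,615.69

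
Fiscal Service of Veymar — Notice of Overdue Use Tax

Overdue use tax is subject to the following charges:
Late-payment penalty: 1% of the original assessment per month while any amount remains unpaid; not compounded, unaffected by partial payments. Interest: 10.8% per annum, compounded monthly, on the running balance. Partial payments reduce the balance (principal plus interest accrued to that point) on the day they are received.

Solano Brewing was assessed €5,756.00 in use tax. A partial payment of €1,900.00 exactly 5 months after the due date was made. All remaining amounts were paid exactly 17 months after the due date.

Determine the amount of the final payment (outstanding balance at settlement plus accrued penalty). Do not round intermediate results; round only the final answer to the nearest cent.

Monthly rate = 10.8% ÷ 12 = 0.9%
Balance at month 5: €5,756.0000 × (1 + 0.009)^5 = €6,019.7245…
After €1,900.00 payment: €6,019.7245… − €1,900.00 = €4,119.7245…
Balance at month 17: €4,119.7245… × (1 + 0.009)^12 = €4,587.3531…
Penalty: 17 × 1% × €5,756.00 = €978.52
Final settlement = outstanding balance + penalty = €4,587.3531… + €978.52 = €5,565.87

€5,565.87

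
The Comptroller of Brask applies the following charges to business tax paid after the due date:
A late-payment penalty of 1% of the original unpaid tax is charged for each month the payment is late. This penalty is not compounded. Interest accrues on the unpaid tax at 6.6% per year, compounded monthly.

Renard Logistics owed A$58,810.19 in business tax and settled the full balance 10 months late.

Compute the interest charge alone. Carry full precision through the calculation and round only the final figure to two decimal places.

Interest (6.6%/yr ÷ 12 = 0.55%/month): A$58,810.19 × ((1 + 0.0055)^10 − 1) = A$3,315.8013…

A$3,315.80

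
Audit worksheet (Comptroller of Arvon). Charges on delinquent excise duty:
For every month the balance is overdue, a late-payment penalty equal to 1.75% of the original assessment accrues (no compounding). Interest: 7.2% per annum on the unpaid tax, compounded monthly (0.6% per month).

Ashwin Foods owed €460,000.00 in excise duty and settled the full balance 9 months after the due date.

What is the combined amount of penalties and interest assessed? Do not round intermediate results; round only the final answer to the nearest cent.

€97,894.58

Late-payment penalty = 1.75% × €460,000.00 × 9 mo = €72,450.00
Interest: €460,000.00 × ((1 + 0.006)^9 − 1) = €460,000.00 × 0.0553143… = €25,444.5818…
Penalties + interest = €72,450.0000 + €25,444.5818… = €97,894.58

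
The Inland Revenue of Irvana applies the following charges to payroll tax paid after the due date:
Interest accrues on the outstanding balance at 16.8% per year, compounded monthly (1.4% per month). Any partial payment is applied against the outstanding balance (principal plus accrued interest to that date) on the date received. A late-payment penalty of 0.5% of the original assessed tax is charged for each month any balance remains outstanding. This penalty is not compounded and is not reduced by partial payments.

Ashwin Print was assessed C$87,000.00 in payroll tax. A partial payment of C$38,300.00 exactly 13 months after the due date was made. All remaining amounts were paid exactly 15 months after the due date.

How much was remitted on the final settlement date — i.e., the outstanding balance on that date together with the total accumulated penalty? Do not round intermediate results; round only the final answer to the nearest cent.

Balance at month 13: C$87,000.0000 × (1 + 0.014)^13 = C$104,234.7832…
After C$38,300.00 payment: C$104,234.7832… − C$38,300.00 = C$65,934.7832…
Balance at month 15: C$65,934.7832… × (1 + 0.014)^2 = C$67,793.8804…
Penalty: 15 × 0.5% × C$87,000.00 = C$6,525.00
Final settlement = outstanding balance + penalty = C$67,793.8804… + C$6,525.00 = C$74,318.88

C$74,318.88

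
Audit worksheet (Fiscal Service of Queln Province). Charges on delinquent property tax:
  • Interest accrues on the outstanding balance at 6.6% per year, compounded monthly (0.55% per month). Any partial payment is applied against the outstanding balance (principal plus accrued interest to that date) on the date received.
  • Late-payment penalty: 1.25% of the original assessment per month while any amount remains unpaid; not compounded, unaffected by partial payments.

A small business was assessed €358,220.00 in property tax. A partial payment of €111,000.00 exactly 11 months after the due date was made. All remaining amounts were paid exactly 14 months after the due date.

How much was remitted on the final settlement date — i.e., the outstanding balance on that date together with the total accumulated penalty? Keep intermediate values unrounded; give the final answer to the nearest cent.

€336,657.96

Balance at month 11: €358,220.0000 × (1 + 0.0055)^11 = €380,498.2413…
After €111,000.00 payment: €380,498.2413… − €111,000.00 = €269,498.2413…
Balance at month 14: €269,498.2413… × (1 + 0.0055)^3 = €273,969.4641…
Penalty: 14 × 1.25% × €358,220.00 = €62,688.50
Final settlement = outstanding balance + penalty = €273,969.4641… + €62,688.50 = €336,657.96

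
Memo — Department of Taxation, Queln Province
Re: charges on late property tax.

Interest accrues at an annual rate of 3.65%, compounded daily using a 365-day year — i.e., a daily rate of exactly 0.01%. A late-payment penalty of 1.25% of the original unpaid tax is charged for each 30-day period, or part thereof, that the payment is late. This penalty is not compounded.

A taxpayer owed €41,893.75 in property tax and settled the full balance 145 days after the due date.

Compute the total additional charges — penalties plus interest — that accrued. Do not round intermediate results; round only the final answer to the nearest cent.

Penalty periods: ⌈145/30⌉ = 5; penalty = 5 × 1.25% × €41,893.75 = €2,618.36…
Interest: €41,893.75 × ((1 + 0.0001)^145 − 1) = €41,893.75 × 0.01460490… = €611.8540…
Penalties + interest = €2,618.3594… + €611.8540… = €3,230.21

€3,230.21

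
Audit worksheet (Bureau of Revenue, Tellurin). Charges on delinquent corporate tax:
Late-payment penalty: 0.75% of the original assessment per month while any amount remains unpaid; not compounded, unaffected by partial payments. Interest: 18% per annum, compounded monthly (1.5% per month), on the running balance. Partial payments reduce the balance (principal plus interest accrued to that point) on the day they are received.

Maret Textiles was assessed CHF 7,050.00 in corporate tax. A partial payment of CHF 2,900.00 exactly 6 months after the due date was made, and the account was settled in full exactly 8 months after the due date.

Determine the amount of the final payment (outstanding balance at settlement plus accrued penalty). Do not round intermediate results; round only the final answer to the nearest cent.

Balance at month 6: CHF 7,050.0000 × (1 + 0.015)^6 = CHF 7,708.7750…
After CHF 2,900.00 payment: CHF 7,708.7750… − CHF 2,900.00 = CHF 4,808.7750…
Balance at month 8: CHF 4,808.7750… × (1 + 0.015)^2 = CHF 4,954.1202…
Penalty: 8 × 0.75% × CHF 7,050.00 = CHF 423.00
Final settlement = outstanding balance + penalty = CHF 4,954.1202… + CHF 423.00 = CHF 5,377.12

CHF 5,377.12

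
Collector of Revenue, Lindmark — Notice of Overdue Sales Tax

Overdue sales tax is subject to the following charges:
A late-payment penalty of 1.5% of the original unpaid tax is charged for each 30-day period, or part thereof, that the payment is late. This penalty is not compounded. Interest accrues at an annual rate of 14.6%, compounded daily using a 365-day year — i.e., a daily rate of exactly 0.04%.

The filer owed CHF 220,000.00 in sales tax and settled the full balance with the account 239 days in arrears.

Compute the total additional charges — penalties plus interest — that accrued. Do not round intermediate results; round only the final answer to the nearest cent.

CHF 48,465.52

Penalty periods: ⌈239/30⌉ = 8; penalty = 8 × 1.5% × CHF 220,000.00 = CHF 26,400.00
Interest: CHF 220,000.00 × ((1 + 0.0004)^239 − 1) = CHF 220,000.00 × 0.10029782… = CHF 22,065.5195…
Penalties + interest = CHF 26,400.0000 + CHF 22,065.5195… = CHF 48,465.52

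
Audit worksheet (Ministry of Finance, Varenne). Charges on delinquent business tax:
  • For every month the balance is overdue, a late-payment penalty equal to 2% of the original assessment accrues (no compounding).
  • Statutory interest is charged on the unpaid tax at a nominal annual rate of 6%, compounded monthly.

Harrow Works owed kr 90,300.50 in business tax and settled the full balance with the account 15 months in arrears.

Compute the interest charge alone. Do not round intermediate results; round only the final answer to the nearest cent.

Interest (6%/yr ÷ 12 = 0.5%/month): kr 90,300.50 × ((1 + 0.005)^15 − 1) = kr 7,014.7900…

kr 7,014.79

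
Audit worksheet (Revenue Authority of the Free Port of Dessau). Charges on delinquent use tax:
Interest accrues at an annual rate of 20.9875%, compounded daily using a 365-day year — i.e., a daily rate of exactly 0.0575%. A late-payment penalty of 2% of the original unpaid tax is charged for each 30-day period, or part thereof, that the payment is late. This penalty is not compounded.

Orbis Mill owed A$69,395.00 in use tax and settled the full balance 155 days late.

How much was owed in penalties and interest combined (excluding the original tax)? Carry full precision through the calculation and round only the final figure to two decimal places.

Penalty periods: ⌈155/30⌉ = 6; penalty = 6 × 2% × A$69,395.00 = A$8,327.40
Interest: A$69,395.00 × ((1 + 0.000575)^155 − 1) = A$69,395.00 × 0.09318930… = A$6,466.8714…
Penalties + interest = A$8,327.4000 + A$6,466.8714… = A$14,794.27

A$14,794.27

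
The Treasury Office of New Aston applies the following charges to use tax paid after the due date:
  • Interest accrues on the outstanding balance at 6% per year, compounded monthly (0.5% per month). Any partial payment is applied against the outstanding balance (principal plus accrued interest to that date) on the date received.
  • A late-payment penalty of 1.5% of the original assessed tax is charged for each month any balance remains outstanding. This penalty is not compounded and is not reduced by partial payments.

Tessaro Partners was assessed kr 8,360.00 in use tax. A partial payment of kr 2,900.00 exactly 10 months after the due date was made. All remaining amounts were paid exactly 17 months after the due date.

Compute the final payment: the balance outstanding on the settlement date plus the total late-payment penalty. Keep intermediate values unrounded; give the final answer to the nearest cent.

Balance at month 10: kr 8,360.0000 × (1 + 0.005)^10 = kr 8,787.5315…
After kr 2,900.00 payment: kr 8,787.5315… − kr 2,900.00 = kr 5,887.5315…
Balance at month 17: kr 5,887.5315… × (1 + 0.005)^7 = kr 6,096.7119…
Penalty: 17 × 1.5% × kr 8,360.00 = kr 2,131.80
Final settlement = outstanding balance + penalty = kr 6,096.7119… + kr 2,131.80 = kr 8,228.51

kr 8,228.51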